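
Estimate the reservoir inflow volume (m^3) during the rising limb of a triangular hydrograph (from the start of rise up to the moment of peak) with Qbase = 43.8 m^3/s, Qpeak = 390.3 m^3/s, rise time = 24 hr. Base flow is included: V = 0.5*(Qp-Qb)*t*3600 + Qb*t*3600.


V = 0.5*(390.3 - 43.8)*24*3600 + 43.8*24*3600 = 1.8753e+07 m^3


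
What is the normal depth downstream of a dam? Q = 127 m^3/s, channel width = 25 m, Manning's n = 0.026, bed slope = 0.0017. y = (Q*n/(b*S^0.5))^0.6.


y = (127 * 0.026 / (25 * 0.0017^0.5))^0.6 = 2.0108 m


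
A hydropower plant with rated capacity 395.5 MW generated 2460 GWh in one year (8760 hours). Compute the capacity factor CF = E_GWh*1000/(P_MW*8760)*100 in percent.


CF = 2460 * 1000 / (395.5 * 8760) * 100 = 71.0043 %


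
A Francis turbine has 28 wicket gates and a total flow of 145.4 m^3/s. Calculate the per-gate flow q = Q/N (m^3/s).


q = 145.4 / 28 = 5.1929 m^3/s


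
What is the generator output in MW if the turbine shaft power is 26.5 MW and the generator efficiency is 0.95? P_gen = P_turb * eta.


P_gen = 26.5 * 0.95 = 25.1750 MW


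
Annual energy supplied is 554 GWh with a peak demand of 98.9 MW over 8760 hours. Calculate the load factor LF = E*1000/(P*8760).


LF = 554 * 1000 / (98.9 * 8760) = 0.6395


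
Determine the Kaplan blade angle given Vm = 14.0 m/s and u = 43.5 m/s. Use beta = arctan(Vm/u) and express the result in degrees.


beta = arctan(14.0 / 43.5) = 17.8402 degrees


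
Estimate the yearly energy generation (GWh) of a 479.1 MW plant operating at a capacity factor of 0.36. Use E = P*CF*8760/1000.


E = 479.1 * 0.36 * 8760 / 1000 = 1510.8898 GWh


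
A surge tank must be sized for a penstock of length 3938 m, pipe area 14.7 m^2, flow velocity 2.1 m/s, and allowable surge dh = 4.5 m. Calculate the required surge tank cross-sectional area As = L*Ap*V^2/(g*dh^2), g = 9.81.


As = 3938 * 14.7 * 2.1^2 / (9.81 * 4.5^2) = 1285.1020 m^2


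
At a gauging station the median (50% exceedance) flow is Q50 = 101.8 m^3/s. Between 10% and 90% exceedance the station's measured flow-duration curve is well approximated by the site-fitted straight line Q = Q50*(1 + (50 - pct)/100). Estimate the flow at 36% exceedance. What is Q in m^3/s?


Q = 101.8 * (1 + (50 - 36)/100) = 116.0520 m^3/s


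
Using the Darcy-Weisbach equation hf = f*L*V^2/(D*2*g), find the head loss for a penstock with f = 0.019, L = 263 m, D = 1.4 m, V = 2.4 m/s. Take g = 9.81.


hf = 0.019 * 263 * 2.4^2 / (1.4 * 2 * 9.81) = 1.0479 m


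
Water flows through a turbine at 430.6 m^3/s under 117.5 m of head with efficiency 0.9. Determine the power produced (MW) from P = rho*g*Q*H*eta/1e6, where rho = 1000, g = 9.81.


P = 1000 * 9.81 * 430.6 * 117.5 * 0.9 / 1e6 = 446.7077 MW


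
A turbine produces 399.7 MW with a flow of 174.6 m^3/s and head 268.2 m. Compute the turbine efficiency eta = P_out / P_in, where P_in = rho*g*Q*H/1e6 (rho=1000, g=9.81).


P_in = 1000 * 9.81 * 174.6 * 268.2 / 1e6 = 459.3799 MW
eta = 399.7 / 459.3799 = 0.8701


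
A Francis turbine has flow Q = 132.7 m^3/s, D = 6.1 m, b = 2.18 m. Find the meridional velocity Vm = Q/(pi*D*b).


Vm = 132.7 / (pi * 6.1 * 2.18) = 3.1764 m/s


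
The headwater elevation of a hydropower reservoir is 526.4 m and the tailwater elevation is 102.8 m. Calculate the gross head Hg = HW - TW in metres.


Hg = 526.4 - 102.8 = 423.6000 m


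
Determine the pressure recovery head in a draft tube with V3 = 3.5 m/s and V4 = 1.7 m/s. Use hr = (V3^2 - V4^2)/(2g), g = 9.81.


hr = (3.5^2 - 1.7^2) / (2*9.81) = 0.4771 m


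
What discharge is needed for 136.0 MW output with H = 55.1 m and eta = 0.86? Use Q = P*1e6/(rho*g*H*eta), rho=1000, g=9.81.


Q = 136.0 * 1e6 / (1000 * 9.81 * 55.1 * 0.86) = 292.5633 m^3/s


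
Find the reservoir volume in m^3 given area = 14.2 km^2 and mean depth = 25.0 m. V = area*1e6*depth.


V = 14.2 * 1e6 * 25.0 = 3.5500e+08 m^3


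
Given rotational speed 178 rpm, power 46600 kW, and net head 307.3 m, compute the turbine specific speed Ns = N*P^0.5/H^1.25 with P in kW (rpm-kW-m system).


Ns = 178 * 46600^0.5 / 307.3^1.25 = 29.8648


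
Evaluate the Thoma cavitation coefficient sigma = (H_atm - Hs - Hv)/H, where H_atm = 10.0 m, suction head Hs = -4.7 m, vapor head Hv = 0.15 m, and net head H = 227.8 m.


sigma = (10.0 - (-4.7) - 0.15) / 227.8 = 0.0639


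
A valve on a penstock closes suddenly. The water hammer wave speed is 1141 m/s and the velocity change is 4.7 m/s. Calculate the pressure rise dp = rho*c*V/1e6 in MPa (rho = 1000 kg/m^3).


dp = 1000 * 1141 * 4.7 / 1e6 = 5.3627 MPa


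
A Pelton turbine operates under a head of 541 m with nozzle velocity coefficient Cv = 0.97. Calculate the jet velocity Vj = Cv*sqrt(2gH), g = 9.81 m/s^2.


Vj = 0.97 * sqrt(2*9.81*541) = 99.9355 m/s


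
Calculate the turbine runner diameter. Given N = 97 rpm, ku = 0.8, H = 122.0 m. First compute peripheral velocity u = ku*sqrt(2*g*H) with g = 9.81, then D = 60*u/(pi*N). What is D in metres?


u = 0.8 * sqrt(2*9.81*122.0) = 39.1399 m/s
D = 60 * 39.1399 / (pi * 97) = 7.7064 m


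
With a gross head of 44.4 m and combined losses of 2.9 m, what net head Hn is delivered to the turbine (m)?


Hn = 44.4 - 2.9 = 41.5000 m


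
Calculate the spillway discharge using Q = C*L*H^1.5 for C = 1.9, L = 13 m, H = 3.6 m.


Q = 1.9 * 13 * 3.6^1.5 = 168.7138 m^3/s


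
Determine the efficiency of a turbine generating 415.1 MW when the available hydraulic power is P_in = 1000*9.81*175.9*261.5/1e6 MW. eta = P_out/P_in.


P_in = 1000 * 9.81 * 175.9 * 261.5 / 1e6 = 451.2389 MW
eta = 415.1 / 451.2389 = 0.9199


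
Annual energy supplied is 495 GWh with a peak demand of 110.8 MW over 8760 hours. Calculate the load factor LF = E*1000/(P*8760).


LF = 495 * 1000 / (110.8 * 8760) = 0.5100


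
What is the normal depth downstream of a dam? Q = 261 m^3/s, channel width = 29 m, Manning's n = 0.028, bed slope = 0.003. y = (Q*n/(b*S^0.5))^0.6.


y = (261 * 0.028 / (29 * 0.003^0.5))^0.6 = 2.4986 m


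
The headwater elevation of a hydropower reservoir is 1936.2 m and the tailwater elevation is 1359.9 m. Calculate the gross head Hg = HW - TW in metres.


Hg = 1936.2 - 1359.9 = 576.3000 m


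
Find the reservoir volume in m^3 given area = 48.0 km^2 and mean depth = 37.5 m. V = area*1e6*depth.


V = 48.0 * 1e6 * 37.5 = 1.8000e+09 m^3


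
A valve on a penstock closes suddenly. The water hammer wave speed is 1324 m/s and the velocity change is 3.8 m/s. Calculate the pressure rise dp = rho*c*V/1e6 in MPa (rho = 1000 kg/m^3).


dp = 1000 * 1324 * 3.8 / 1e6 = 5.0312 MPa


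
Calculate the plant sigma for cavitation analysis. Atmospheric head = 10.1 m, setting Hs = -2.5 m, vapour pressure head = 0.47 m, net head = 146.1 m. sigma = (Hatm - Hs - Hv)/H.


sigma = (10.1 - (-2.5) - 0.47) / 146.1 = 0.0830


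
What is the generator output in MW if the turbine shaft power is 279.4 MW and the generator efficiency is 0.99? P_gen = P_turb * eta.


P_gen = 279.4 * 0.99 = 276.6060 MW


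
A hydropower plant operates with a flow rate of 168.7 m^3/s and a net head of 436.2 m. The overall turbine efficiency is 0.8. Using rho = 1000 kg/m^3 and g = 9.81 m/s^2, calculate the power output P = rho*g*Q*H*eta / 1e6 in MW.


P = 1000 * 9.81 * 168.7 * 436.2 * 0.8 / 1e6 = 577.5103 MW


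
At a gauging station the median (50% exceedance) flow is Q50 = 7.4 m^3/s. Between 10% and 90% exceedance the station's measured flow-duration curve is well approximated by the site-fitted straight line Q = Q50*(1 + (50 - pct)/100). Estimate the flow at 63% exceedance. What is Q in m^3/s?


Q = 7.4 * (1 + (50 - 63)/100) = 6.4380 m^3/s


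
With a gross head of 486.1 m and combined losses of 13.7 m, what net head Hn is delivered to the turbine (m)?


Hn = 486.1 - 13.7 = 472.4000 m


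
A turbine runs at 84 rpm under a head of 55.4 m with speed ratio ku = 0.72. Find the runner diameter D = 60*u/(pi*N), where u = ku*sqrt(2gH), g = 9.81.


u = 0.72 * sqrt(2*9.81*55.4) = 23.7376 m/s
D = 60 * 23.7376 / (pi * 84) = 5.3971 m


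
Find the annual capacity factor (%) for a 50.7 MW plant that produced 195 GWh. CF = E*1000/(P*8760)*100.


CF = 195 * 1000 / (50.7 * 8760) * 100 = 43.9059 %


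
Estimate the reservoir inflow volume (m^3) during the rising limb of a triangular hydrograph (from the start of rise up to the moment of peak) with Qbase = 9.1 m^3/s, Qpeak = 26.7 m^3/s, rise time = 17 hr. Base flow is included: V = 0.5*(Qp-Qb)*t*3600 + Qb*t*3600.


V = 0.5*(26.7 - 9.1)*17*3600 + 9.1*17*3600 = 1.0955e+06 m^3


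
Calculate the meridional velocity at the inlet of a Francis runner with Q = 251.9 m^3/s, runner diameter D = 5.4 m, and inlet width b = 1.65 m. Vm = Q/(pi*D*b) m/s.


Vm = 251.9 / (pi * 5.4 * 1.65) = 8.9991 m/s


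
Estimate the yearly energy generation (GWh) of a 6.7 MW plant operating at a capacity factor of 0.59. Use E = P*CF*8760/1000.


E = 6.7 * 0.59 * 8760 / 1000 = 34.6283 GWh


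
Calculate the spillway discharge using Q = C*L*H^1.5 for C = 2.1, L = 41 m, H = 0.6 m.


Q = 2.1 * 41 * 0.6^1.5 = 40.0157 m^3/s


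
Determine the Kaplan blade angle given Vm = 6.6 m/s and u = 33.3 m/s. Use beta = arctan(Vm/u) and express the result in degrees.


beta = arctan(6.6 / 33.3) = 11.2106 degrees


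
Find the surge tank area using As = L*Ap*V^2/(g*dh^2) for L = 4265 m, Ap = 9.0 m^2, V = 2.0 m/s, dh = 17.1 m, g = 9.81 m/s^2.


As = 4265 * 9.0 * 2.0^2 / (9.81 * 17.1^2) = 53.5254 m^2


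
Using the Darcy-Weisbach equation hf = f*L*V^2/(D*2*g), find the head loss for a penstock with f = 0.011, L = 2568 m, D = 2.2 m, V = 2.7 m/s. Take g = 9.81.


hf = 0.011 * 2568 * 2.7^2 / (2.2 * 2 * 9.81) = 4.7708 m


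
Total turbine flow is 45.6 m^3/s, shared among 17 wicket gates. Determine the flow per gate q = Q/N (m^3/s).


q = 45.6 / 17 = 2.6824 m^3/s


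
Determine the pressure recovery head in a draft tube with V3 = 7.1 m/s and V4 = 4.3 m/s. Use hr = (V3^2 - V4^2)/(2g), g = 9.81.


hr = (7.1^2 - 4.3^2) / (2*9.81) = 1.6269 m


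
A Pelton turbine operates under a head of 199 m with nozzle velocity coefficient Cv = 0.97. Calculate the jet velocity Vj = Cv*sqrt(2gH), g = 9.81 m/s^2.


Vj = 0.97 * sqrt(2*9.81*199) = 60.6105 m/s


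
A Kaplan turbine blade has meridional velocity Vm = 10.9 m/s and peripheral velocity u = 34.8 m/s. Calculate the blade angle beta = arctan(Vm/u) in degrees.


beta = arctan(10.9 / 34.8) = 17.3915 degrees


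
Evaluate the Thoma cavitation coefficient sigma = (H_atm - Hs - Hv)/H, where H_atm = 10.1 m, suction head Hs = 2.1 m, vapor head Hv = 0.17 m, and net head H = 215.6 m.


sigma = (10.1 - 2.1 - 0.17) / 215.6 = 0.0363


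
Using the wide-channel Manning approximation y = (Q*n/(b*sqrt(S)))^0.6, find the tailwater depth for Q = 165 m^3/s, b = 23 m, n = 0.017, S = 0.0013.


y = (165 * 0.017 / (23 * 0.0013^0.5))^0.6 = 2.0775 m


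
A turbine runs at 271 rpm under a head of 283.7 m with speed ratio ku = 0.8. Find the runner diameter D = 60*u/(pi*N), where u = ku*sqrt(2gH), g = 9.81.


u = 0.8 * sqrt(2*9.81*283.7) = 59.6855 m/s
D = 60 * 59.6855 / (pi * 271) = 4.2063 m


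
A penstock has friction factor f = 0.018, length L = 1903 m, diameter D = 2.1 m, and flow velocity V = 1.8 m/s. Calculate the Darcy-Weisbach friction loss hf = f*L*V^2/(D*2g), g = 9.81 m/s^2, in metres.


hf = 0.018 * 1903 * 1.8^2 / (2.1 * 2 * 9.81) = 2.6936 m


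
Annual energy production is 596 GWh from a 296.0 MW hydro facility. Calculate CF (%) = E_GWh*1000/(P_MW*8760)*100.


CF = 596 * 1000 / (296.0 * 8760) * 100 = 22.9853 %


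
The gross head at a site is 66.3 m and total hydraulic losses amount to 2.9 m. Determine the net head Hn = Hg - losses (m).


Hn = 66.3 - 2.9 = 63.4000 m


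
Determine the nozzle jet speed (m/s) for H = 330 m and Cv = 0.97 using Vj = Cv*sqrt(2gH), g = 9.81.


Vj = 0.97 * sqrt(2*9.81*330) = 78.0510 m/s


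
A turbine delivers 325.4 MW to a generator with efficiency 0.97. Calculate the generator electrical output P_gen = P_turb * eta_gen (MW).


P_gen = 325.4 * 0.97 = 315.6380 MW


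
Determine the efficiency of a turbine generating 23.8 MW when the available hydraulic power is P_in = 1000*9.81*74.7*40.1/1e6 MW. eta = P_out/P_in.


P_in = 1000 * 9.81 * 74.7 * 40.1 / 1e6 = 29.3856 MW
eta = 23.8 / 29.3856 = 0.8099


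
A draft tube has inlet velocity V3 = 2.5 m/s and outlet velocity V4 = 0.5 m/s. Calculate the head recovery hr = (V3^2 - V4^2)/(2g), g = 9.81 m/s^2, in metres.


hr = (2.5^2 - 0.5^2) / (2*9.81) = 0.3058 m


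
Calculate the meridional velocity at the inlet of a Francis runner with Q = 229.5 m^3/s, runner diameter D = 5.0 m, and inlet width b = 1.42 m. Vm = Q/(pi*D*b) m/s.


Vm = 229.5 / (pi * 5.0 * 1.42) = 10.2890 m/s


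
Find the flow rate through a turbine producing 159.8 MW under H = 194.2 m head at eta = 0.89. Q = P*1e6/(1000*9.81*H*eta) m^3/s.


Q = 159.8 * 1e6 / (1000 * 9.81 * 194.2 * 0.89) = 94.2472 m^3/s


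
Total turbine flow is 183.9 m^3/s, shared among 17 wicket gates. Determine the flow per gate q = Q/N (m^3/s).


q = 183.9 / 17 = 10.8176 m^3/s


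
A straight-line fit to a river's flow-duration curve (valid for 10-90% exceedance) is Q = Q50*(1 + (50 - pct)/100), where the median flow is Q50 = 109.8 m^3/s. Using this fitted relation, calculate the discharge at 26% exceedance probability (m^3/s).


Q = 109.8 * (1 + (50 - 26)/100) = 136.1520 m^3/s


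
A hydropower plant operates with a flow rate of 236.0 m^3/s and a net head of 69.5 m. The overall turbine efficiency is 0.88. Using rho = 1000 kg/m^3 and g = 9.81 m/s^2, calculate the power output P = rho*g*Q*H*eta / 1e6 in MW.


P = 1000 * 9.81 * 236.0 * 69.5 * 0.88 / 1e6 = 141.5952 MW


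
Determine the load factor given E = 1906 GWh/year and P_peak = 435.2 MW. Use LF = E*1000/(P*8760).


LF = 1906 * 1000 / (435.2 * 8760) = 0.5000


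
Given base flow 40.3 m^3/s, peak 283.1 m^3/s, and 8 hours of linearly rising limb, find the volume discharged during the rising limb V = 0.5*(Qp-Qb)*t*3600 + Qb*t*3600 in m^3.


V = 0.5*(283.1 - 40.3)*8*3600 + 40.3*8*3600 = 4.6570e+06 m^3


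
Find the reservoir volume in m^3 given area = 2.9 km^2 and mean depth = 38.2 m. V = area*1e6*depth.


V = 2.9 * 1e6 * 38.2 = 1.1078e+08 m^3


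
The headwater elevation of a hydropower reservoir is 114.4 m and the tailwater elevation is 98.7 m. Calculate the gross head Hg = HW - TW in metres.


Hg = 114.4 - 98.7 = 15.7000 m


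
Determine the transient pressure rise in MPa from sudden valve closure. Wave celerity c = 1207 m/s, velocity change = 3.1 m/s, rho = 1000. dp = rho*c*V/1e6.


dp = 1000 * 1207 * 3.1 / 1e6 = 3.7417 MPa


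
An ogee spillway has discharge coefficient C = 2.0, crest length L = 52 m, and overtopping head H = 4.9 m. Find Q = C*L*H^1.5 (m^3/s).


Q = 2.0 * 52 * 4.9^1.5 = 1128.0477 m^3/s


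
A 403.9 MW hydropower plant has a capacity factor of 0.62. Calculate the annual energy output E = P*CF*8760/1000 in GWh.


E = 403.9 * 0.62 * 8760 / 1000 = 2193.6617 GWh


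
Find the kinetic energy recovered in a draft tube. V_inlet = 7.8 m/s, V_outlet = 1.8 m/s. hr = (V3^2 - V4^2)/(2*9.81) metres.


hr = (7.8^2 - 1.8^2) / (2*9.81) = 2.9358 m


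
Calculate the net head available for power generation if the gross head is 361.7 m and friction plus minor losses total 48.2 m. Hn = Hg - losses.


Hn = 361.7 - 48.2 = 313.5000 m


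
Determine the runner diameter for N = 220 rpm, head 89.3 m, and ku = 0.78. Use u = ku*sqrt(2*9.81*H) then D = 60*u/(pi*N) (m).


u = 0.78 * sqrt(2*9.81*89.3) = 32.6490 m/s
D = 60 * 32.6490 / (pi * 220) = 2.8343 m


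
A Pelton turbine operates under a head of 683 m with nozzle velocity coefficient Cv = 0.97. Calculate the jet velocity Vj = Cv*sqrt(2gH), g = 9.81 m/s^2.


Vj = 0.97 * sqrt(2*9.81*683) = 112.2875 m/s


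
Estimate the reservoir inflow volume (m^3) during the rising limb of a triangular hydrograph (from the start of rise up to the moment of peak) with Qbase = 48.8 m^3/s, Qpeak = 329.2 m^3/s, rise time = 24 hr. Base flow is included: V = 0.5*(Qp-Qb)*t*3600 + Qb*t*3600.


V = 0.5*(329.2 - 48.8)*24*3600 + 48.8*24*3600 = 1.6330e+07 m^3


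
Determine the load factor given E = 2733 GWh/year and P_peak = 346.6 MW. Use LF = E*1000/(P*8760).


LF = 2733 * 1000 / (346.6 * 8760) = 0.9001


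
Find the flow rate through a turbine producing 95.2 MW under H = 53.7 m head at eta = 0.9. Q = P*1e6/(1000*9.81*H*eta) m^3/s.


Q = 95.2 * 1e6 / (1000 * 9.81 * 53.7 * 0.9) = 200.7942 m^3/s


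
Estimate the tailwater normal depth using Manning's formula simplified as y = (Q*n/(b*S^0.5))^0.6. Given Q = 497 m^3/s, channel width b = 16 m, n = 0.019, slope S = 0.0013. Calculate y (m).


y = (497 * 0.019 / (16 * 0.0013^0.5))^0.6 = 5.3507 m


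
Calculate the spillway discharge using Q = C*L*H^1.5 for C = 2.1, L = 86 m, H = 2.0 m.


Q = 2.1 * 86 * 2.0^1.5 = 510.8139 m^3/s


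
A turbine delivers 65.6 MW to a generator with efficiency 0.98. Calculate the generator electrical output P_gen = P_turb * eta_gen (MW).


P_gen = 65.6 * 0.98 = 64.2880 MW


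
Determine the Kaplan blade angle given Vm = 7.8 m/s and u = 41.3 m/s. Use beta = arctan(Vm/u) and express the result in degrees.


beta = arctan(7.8 / 41.3) = 10.6950 degrees


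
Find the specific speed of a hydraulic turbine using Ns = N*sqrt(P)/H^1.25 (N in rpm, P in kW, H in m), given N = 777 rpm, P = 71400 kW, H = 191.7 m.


Ns = 777 * 71400^0.5 / 191.7^1.25 = 291.0667


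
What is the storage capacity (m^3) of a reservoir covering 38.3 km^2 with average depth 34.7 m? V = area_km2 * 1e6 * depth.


V = 38.3 * 1e6 * 34.7 = 1.3290e+09 m^3


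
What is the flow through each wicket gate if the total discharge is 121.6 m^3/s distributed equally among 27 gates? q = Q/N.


q = 121.6 / 27 = 4.5037 m^3/s


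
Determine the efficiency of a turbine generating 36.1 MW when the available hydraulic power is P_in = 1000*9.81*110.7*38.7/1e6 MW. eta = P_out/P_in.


P_in = 1000 * 9.81 * 110.7 * 38.7 / 1e6 = 42.0269 MW
eta = 36.1 / 42.0269 = 0.8590


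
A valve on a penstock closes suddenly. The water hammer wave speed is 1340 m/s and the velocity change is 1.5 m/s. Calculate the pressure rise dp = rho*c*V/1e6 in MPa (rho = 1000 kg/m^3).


dp = 1000 * 1340 * 1.5 / 1e6 = 2.0100 MPa


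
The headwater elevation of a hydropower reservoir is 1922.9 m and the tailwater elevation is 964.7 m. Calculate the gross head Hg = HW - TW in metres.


Hg = 1922.9 - 964.7 = 958.2000 m


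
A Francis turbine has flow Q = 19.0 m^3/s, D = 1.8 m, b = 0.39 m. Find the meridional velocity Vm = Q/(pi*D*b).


Vm = 19.0 / (pi * 1.8 * 0.39) = 8.6152 m/s


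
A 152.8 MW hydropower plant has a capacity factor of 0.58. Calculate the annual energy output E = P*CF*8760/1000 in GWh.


E = 152.8 * 0.58 * 8760 / 1000 = 776.3462 GWh


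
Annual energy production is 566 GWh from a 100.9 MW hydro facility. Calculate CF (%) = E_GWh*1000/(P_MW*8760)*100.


CF = 566 * 1000 / (100.9 * 8760) * 100 = 64.0356 %


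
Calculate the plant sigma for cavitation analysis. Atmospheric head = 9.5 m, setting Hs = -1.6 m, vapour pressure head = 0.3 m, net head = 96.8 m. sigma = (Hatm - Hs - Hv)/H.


sigma = (9.5 - (-1.6) - 0.3) / 96.8 = 0.1116


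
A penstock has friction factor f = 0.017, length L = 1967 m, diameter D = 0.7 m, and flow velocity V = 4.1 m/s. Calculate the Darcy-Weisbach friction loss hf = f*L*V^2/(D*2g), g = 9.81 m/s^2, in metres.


hf = 0.017 * 1967 * 4.1^2 / (0.7 * 2 * 9.81) = 40.9283 m


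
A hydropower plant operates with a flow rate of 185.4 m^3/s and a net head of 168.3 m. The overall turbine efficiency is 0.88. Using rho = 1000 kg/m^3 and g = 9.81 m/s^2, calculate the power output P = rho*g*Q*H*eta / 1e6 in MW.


P = 1000 * 9.81 * 185.4 * 168.3 * 0.88 / 1e6 = 269.3677 MW


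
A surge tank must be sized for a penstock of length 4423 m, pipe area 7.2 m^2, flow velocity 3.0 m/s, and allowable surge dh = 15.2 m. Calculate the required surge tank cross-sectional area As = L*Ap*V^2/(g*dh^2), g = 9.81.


As = 4423 * 7.2 * 3.0^2 / (9.81 * 15.2^2) = 126.4549 m^2


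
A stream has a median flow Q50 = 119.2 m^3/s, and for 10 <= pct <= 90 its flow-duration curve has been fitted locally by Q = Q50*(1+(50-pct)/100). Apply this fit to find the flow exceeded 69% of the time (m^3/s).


Q = 119.2 * (1 + (50 - 69)/100) = 96.5520 m^3/s


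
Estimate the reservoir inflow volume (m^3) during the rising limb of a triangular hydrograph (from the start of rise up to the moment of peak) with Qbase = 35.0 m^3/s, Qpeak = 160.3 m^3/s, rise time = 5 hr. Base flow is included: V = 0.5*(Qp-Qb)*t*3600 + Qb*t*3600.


V = 0.5*(160.3 - 35.0)*5*3600 + 35.0*5*3600 = 1.7577e+06 m^3


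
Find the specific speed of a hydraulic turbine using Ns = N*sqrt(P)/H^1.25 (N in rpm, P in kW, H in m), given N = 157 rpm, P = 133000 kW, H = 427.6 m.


Ns = 157 * 133000^0.5 / 427.6^1.25 = 29.4461


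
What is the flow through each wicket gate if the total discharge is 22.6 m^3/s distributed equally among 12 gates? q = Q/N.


q = 22.6 / 12 = 1.8833 m^3/s


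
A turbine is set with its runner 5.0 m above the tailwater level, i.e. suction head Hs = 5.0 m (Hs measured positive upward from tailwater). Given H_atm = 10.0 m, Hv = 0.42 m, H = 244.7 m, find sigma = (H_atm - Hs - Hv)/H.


sigma = (10.0 - 5.0 - 0.42) / 244.7 = 0.0187


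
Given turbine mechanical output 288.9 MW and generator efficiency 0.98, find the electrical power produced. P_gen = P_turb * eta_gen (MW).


P_gen = 288.9 * 0.98 = 283.1220 MW


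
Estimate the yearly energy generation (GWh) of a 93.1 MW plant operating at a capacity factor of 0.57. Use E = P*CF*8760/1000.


E = 93.1 * 0.57 * 8760 / 1000 = 464.8669 GWh


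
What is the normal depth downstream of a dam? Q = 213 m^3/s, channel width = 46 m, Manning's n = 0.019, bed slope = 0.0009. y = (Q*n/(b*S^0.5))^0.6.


y = (213 * 0.019 / (46 * 0.0009^0.5))^0.6 = 1.9070 m


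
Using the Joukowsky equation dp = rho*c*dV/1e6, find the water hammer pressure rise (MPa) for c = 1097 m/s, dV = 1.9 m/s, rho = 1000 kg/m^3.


dp = 1000 * 1097 * 1.9 / 1e6 = 2.0843 MPa


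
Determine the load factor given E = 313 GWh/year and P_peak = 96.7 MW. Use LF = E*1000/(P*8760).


LF = 313 * 1000 / (96.7 * 8760) = 0.3695


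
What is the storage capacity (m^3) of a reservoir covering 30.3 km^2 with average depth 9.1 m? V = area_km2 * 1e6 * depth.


V = 30.3 * 1e6 * 9.1 = 2.7573e+08 m^3


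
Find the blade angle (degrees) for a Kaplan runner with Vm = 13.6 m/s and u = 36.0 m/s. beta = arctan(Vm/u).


beta = arctan(13.6 / 36.0) = 20.6955 degrees


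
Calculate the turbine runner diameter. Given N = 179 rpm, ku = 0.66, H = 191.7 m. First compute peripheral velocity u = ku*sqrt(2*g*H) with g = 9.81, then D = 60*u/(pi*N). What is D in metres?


u = 0.66 * sqrt(2*9.81*191.7) = 40.4766 m/s
D = 60 * 40.4766 / (pi * 179) = 4.3187 m


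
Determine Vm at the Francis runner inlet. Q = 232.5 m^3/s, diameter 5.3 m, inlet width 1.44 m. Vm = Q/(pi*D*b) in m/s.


Vm = 232.5 / (pi * 5.3 * 1.44) = 9.6969 m/s


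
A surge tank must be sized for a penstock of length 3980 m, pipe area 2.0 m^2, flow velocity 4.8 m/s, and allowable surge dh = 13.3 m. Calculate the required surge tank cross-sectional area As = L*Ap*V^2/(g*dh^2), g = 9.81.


As = 3980 * 2.0 * 4.8^2 / (9.81 * 13.3^2) = 105.6874 m^2


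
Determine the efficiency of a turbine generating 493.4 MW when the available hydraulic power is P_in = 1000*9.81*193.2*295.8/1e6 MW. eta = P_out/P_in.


P_in = 1000 * 9.81 * 193.2 * 295.8 / 1e6 = 560.6274 MW
eta = 493.4 / 560.6274 = 0.8801


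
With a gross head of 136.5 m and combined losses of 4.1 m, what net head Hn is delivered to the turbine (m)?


Hn = 136.5 - 4.1 = 132.4000 m


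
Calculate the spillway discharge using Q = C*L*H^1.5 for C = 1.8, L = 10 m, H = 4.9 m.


Q = 1.8 * 10 * 4.9^1.5 = 195.2390 m^3/s


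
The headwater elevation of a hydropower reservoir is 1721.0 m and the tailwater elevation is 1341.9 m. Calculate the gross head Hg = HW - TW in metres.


Hg = 1721.0 - 1341.9 = 379.1000 m


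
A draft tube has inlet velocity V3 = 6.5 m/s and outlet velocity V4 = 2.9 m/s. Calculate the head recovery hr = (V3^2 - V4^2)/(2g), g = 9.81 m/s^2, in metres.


hr = (6.5^2 - 2.9^2) / (2*9.81) = 1.7248 m


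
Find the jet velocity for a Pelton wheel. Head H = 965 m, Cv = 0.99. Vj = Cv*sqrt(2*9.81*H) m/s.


Vj = 0.99 * sqrt(2*9.81*965) = 136.2223 m/s


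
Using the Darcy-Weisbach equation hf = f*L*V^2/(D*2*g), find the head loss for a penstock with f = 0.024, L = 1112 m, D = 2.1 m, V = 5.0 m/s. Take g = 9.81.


hf = 0.024 * 1112 * 5.0^2 / (2.1 * 2 * 9.81) = 16.1934 m


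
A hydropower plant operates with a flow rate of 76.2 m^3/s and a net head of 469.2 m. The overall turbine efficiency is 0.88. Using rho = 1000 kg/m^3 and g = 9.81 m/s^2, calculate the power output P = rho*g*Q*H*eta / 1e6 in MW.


P = 1000 * 9.81 * 76.2 * 469.2 * 0.88 / 1e6 = 308.6488 MW


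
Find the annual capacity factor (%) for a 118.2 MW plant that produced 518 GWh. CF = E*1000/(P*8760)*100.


CF = 518 * 1000 / (118.2 * 8760) * 100 = 50.0274 %


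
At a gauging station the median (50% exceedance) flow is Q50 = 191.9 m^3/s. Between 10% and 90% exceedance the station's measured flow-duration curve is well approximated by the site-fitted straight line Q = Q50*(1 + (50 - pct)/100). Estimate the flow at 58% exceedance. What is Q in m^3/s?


Q = 191.9 * (1 + (50 - 58)/100) = 176.5480 m^3/s


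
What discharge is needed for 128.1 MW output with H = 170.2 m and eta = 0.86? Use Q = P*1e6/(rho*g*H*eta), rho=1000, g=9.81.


Q = 128.1 * 1e6 / (1000 * 9.81 * 170.2 * 0.86) = 89.2118 m^3/s


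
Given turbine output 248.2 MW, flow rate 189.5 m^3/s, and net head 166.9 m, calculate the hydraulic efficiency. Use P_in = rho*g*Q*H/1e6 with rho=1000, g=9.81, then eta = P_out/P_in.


P_in = 1000 * 9.81 * 189.5 * 166.9 / 1e6 = 310.2663 MW
eta = 248.2 / 310.2663 = 0.8000


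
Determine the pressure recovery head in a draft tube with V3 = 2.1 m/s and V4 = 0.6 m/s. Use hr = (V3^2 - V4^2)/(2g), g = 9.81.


hr = (2.1^2 - 0.6^2) / (2*9.81) = 0.2064 m


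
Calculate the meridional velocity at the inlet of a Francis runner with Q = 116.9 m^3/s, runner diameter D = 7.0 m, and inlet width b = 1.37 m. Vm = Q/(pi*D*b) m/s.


Vm = 116.9 / (pi * 7.0 * 1.37) = 3.8801 m/s


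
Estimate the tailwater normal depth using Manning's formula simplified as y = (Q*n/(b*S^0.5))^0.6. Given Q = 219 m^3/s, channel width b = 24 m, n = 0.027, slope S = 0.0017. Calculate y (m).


y = (219 * 0.027 / (24 * 0.0017^0.5))^0.6 = 2.9230 m


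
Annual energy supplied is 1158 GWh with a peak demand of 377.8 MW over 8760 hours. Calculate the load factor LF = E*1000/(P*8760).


LF = 1158 * 1000 / (377.8 * 8760) = 0.3499


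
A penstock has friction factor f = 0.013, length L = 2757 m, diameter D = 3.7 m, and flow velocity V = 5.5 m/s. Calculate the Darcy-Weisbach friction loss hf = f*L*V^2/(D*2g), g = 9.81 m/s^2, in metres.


hf = 0.013 * 2757 * 5.5^2 / (3.7 * 2 * 9.81) = 14.9350 m


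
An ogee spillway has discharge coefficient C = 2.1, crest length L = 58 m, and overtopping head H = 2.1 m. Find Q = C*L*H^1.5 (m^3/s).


Q = 2.1 * 58 * 2.1^1.5 = 370.6604 m^3/s


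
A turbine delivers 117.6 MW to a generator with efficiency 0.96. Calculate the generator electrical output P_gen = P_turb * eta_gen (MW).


P_gen = 117.6 * 0.96 = 112.8960 MW


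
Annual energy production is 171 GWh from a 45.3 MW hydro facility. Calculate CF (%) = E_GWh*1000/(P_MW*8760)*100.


CF = 171 * 1000 / (45.3 * 8760) * 100 = 43.0917 %


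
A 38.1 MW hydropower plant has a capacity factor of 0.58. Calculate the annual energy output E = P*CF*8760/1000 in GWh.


E = 38.1 * 0.58 * 8760 / 1000 = 193.5785 GWh


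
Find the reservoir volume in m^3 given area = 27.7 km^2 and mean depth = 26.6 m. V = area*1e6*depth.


V = 27.7 * 1e6 * 26.6 = 7.3682e+08 m^3


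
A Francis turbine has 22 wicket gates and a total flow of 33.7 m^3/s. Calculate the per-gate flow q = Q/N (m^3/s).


q = 33.7 / 22 = 1.5318 m^3/s


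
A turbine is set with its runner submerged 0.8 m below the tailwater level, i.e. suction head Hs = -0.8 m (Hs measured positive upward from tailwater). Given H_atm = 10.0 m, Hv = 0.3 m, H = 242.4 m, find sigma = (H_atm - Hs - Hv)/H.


sigma = (10.0 - (-0.8) - 0.3) / 242.4 = 0.0433


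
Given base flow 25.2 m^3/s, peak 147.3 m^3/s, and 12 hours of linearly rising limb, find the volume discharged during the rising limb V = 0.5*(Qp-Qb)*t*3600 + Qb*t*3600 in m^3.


V = 0.5*(147.3 - 25.2)*12*3600 + 25.2*12*3600 = 3.7260e+06 m^3


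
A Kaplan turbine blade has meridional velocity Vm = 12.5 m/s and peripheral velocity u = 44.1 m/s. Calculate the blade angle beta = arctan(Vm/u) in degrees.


beta = arctan(12.5 / 44.1) = 15.8252 degrees


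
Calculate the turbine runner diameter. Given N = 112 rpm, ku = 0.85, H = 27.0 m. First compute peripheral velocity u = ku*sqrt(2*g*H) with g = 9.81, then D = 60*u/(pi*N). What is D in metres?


u = 0.85 * sqrt(2*9.81*27.0) = 19.5637 m/s
D = 60 * 19.5637 / (pi * 112) = 3.3361 m


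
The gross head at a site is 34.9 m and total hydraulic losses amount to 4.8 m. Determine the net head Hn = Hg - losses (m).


Hn = 34.9 - 4.8 = 30.1000 m


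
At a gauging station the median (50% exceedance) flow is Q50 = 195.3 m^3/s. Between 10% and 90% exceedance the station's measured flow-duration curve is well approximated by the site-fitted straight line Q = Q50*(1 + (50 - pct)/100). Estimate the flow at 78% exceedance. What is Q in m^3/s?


Q = 195.3 * (1 + (50 - 78)/100) = 140.6160 m^3/s


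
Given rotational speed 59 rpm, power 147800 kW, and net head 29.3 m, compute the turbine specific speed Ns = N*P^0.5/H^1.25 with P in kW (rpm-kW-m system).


Ns = 59 * 147800^0.5 / 29.3^1.25 = 332.7398


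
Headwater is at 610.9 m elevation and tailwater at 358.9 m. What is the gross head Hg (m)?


Hg = 610.9 - 358.9 = 252.0000 m


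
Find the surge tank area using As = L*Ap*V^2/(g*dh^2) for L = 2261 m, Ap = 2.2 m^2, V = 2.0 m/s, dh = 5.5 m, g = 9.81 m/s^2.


As = 2261 * 2.2 * 2.0^2 / (9.81 * 5.5^2) = 67.0485 m^2


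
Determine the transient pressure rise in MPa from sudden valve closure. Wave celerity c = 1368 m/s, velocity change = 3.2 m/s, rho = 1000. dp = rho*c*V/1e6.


dp = 1000 * 1368 * 3.2 / 1e6 = 4.3776 MPa


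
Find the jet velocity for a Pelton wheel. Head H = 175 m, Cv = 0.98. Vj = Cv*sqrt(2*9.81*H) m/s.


Vj = 0.98 * sqrt(2*9.81*175) = 57.4242 m/s


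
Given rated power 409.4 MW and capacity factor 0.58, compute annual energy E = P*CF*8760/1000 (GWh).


E = 409.4 * 0.58 * 8760 / 1000 = 2080.0795 GWh


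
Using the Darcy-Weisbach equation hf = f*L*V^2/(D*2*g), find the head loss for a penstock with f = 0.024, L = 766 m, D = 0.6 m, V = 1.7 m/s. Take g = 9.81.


hf = 0.024 * 766 * 1.7^2 / (0.6 * 2 * 9.81) = 4.5132 m


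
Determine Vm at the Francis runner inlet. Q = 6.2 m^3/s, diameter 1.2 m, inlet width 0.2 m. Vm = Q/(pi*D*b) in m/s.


Vm = 6.2 / (pi * 1.2 * 0.2) = 8.2230 m/s


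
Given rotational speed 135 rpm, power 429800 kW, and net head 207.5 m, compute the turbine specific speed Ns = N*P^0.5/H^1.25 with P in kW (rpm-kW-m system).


Ns = 135 * 429800^0.5 / 207.5^1.25 = 112.3814


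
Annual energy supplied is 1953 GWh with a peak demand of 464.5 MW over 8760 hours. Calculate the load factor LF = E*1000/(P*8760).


LF = 1953 * 1000 / (464.5 * 8760) = 0.4800


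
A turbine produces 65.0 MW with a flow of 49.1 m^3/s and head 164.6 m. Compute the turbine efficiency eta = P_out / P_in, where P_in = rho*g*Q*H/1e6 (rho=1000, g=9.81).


P_in = 1000 * 9.81 * 49.1 * 164.6 / 1e6 = 79.2830 MW
eta = 65.0 / 79.2830 = 0.8198


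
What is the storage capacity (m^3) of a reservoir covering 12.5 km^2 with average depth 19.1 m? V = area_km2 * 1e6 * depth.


V = 12.5 * 1e6 * 19.1 = 2.3875e+08 m^3


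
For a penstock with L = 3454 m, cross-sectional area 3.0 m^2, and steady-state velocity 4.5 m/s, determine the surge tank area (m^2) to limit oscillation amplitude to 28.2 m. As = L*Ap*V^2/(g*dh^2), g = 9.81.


As = 3454 * 3.0 * 4.5^2 / (9.81 * 28.2^2) = 26.8968 m^2


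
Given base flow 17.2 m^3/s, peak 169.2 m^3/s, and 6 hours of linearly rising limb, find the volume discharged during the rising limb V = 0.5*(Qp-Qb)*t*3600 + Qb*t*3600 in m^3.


V = 0.5*(169.2 - 17.2)*6*3600 + 17.2*6*3600 = 2.0131e+06 m^3


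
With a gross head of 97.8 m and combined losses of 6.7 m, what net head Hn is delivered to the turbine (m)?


Hn = 97.8 - 6.7 = 91.1000 m


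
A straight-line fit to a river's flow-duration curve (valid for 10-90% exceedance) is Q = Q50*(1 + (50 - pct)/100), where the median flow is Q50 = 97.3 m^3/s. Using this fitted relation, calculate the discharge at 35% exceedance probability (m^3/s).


Q = 97.3 * (1 + (50 - 35)/100) = 111.8950 m^3/s


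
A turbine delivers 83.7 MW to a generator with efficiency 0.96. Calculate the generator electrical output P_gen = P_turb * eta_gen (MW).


P_gen = 83.7 * 0.96 = 80.3520 MW


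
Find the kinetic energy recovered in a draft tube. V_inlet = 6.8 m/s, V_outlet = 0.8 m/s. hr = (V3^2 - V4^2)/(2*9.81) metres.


hr = (6.8^2 - 0.8^2) / (2*9.81) = 2.3242 m


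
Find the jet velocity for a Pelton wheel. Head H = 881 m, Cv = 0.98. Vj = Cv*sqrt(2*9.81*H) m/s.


Vj = 0.98 * sqrt(2*9.81*881) = 128.8438 m/s


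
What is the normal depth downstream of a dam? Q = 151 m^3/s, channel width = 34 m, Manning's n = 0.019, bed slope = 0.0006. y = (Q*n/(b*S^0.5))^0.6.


y = (151 * 0.019 / (34 * 0.0006^0.5))^0.6 = 2.1004 m


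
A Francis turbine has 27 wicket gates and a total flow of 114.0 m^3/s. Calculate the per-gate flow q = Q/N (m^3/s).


q = 114.0 / 27 = 4.2222 m^3/s


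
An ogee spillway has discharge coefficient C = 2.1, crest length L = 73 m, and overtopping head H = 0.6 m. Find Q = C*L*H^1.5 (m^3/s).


Q = 2.1 * 73 * 0.6^1.5 = 71.2474 m^3/s


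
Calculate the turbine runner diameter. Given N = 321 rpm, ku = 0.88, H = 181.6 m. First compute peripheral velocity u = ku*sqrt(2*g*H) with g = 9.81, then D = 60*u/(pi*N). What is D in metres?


u = 0.88 * sqrt(2*9.81*181.6) = 52.5279 m/s
D = 60 * 52.5279 / (pi * 321) = 3.1253 m


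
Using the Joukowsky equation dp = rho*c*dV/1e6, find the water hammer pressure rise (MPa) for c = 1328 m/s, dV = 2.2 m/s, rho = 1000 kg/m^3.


dp = 1000 * 1328 * 2.2 / 1e6 = 2.9216 MPa


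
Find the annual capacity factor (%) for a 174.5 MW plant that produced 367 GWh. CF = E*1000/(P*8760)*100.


CF = 367 * 1000 / (174.5 * 8760) * 100 = 24.0086 %


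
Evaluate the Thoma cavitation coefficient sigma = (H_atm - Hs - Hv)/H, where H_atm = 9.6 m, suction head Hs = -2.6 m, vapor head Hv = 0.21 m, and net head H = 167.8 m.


sigma = (9.6 - (-2.6) - 0.21) / 167.8 = 0.0715


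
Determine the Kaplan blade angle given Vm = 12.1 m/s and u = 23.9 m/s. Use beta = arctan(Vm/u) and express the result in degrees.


beta = arctan(12.1 / 23.9) = 26.8520 degrees


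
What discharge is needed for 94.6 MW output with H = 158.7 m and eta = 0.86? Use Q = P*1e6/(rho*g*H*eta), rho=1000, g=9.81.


Q = 94.6 * 1e6 / (1000 * 9.81 * 158.7 * 0.86) = 70.6556 m^3/s


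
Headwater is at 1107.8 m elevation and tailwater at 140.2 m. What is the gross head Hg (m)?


Hg = 1107.8 - 140.2 = 967.6000 m


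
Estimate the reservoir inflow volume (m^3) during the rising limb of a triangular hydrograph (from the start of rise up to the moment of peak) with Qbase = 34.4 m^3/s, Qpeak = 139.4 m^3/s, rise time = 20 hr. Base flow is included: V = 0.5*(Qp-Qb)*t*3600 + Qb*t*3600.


V = 0.5*(139.4 - 34.4)*20*3600 + 34.4*20*3600 = 6.2568e+06 m^3


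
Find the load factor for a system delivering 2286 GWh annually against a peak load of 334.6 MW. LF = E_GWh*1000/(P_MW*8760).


LF = 2286 * 1000 / (334.6 * 8760) = 0.7799


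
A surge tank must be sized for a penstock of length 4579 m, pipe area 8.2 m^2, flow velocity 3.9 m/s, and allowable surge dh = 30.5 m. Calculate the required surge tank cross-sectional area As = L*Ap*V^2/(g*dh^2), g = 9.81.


As = 4579 * 8.2 * 3.9^2 / (9.81 * 30.5^2) = 62.5814 m^2


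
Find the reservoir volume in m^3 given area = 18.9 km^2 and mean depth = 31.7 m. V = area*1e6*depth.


V = 18.9 * 1e6 * 31.7 = 5.9913e+08 m^3


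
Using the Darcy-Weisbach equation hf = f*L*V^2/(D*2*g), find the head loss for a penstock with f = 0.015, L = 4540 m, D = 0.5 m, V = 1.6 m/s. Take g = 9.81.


hf = 0.015 * 4540 * 1.6^2 / (0.5 * 2 * 9.81) = 17.7713 m


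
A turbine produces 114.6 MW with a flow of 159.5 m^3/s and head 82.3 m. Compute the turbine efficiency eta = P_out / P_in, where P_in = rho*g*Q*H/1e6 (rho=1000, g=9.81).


P_in = 1000 * 9.81 * 159.5 * 82.3 / 1e6 = 128.7744 MW
eta = 114.6 / 128.7744 = 0.8899


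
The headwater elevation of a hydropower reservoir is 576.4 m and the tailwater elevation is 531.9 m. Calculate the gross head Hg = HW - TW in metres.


Hg = 576.4 - 531.9 = 44.5000 m


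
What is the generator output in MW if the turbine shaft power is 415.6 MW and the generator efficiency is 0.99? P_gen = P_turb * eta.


P_gen = 415.6 * 0.99 = 411.4440 MW


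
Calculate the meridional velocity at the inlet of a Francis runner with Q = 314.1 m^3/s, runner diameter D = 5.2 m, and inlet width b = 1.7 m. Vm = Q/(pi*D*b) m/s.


Vm = 314.1 / (pi * 5.2 * 1.7) = 11.3101 m/s


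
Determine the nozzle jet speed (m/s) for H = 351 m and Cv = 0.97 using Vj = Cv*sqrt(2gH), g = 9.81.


Vj = 0.97 * sqrt(2*9.81*351) = 80.4961 m/s


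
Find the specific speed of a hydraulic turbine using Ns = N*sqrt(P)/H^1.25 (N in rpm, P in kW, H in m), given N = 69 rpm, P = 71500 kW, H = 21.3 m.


Ns = 69 * 71500^0.5 / 21.3^1.25 = 403.2066


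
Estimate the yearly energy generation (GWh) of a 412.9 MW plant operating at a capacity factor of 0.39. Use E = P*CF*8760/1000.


E = 412.9 * 0.39 * 8760 / 1000 = 1410.6316 GWh


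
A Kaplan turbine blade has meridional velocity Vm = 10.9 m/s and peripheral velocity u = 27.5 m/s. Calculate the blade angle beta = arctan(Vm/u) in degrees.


beta = arctan(10.9 / 27.5) = 21.6216 degrees


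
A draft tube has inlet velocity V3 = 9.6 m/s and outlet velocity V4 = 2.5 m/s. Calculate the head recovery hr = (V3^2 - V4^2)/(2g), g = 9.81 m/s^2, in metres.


hr = (9.6^2 - 2.5^2) / (2*9.81) = 4.3787 m


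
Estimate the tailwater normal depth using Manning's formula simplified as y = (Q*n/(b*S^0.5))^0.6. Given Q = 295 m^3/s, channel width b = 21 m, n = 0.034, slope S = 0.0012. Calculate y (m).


y = (295 * 0.034 / (21 * 0.0012^0.5))^0.6 = 4.8272 m


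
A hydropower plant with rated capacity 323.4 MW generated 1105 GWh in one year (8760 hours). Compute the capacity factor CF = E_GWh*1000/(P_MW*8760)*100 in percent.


CF = 1105 * 1000 / (323.4 * 8760) * 100 = 39.0048 %


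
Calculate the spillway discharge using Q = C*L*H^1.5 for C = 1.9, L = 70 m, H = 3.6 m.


Q = 1.9 * 70 * 3.6^1.5 = 908.4591 m^3/s


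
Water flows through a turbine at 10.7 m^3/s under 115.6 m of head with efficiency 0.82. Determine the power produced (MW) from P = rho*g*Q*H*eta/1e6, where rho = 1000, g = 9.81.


P = 1000 * 9.81 * 10.7 * 115.6 * 0.82 / 1e6 = 9.9500 MW
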